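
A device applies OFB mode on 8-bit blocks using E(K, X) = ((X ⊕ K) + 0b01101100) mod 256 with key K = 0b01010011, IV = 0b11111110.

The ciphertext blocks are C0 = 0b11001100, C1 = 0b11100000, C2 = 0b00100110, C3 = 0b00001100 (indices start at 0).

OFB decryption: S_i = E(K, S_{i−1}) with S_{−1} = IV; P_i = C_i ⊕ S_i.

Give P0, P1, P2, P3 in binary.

P0: S = E(K, 0b11111110) = 0b00011001; 0b11001100 ⊕ 0b00011001 = 0b11010101.
P1: S = E(K, 0b00011001) = 0b10110110; 0b11100000 ⊕ 0b10110110 = 0b01010110.
P2: S = E(K, 0b10110110) = 0b01010001; 0b00100110 ⊕ 0b01010001 = 0b01110111.
P3: S = E(K, 0b01010001) = 0b01101110; 0b00001100 ⊕ 0b01101110 = 0b01100010.

P0 = 0b11010101, P1 = 0b01010110, P2 = 0b01110111, P3 = 0b01100010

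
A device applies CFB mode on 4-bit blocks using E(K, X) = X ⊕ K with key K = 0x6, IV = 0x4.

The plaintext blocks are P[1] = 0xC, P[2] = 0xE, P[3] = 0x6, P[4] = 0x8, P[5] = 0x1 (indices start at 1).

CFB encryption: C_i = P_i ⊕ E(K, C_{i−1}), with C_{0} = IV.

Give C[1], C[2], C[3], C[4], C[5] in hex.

C[1]: E(K, 0x4) = 0x2; 0xC ⊕ 0x2 = 0xE.
C[2]: E(K, 0xE) = 0x8; 0xE ⊕ 0x8 = 0x6.
C[3]: E(K, 0x6) = 0x0; 0x6 ⊕ 0x0 = 0x6.
C[4]: E(K, 0x6) = 0x0; 0x8 ⊕ 0x0 = 0x8.
C[5]: E(K, 0x8) = 0xE; 0x1 ⊕ 0xE = 0xF.

C[1] = 0xE, C[2] = 0x6, C[3] = 0x6, C[4] = 0x8, C[5] = 0xF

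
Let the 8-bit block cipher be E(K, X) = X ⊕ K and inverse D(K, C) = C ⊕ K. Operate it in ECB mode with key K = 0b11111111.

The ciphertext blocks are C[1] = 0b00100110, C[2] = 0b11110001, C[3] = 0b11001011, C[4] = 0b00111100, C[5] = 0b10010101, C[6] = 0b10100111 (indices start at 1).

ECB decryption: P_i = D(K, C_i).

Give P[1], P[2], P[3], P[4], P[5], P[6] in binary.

P[1] = 0b11011001, P[2] = 0b00001110, P[3] = 0b00110100, P[4] = 0b11000011, P[5] = 0b01101010, P[6] = 0b01011000

P[1]: D(K, 0b00100110) = 0b11011001.
P[2]: D(K, 0b11110001) = 0b00001110.
P[3]: D(K, 0b11001011) = 0b00110100.
P[4]: D(K, 0b00111100) = 0b11000011.
P[5]: D(K, 0b10010101) = 0b01101010.
P[6]: D(K, 0b10100111) = 0b01011000.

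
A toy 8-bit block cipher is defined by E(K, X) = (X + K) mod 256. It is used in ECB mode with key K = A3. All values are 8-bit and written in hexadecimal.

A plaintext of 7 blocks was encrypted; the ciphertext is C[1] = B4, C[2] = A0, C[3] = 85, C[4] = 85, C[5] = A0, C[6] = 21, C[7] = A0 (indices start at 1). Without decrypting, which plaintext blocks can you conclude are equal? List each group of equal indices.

P[2] = P[5] = P[7]; P[3] = P[4]

ECB encrypts each block independently with the same key, so equal ciphertext blocks imply equal plaintext blocks.
C[2] = C[5] = C[7] = A0, so P[2] = P[5] = P[7].
C[3] = C[4] = 85, so P[3] = P[4].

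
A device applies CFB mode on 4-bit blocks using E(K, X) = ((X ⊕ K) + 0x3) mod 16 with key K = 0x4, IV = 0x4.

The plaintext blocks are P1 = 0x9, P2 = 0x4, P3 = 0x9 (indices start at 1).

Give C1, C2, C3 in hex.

CFB encryption: C_i = P_i ⊕ E(K, C_{i−1}), with C_{0} = IV.
C1: E(K, 0x4) = 0x3; 0x9 ⊕ 0x3 = 0xA.
C2: E(K, 0xA) = 0x1; 0x4 ⊕ 0x1 = 0x5.
C3: E(K, 0x5) = 0x4; 0x9 ⊕ 0x4 = 0xD.

C1 = 0xA, C2 = 0x5, C3 = 0xD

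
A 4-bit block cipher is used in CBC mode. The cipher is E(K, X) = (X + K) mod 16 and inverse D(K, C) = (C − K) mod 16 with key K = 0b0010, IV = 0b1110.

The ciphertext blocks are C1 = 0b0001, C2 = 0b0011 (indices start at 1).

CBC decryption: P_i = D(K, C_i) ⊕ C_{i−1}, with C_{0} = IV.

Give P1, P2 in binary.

P1 = 0b0001, P2 = 0b0000

P1: D(K, 0b0001) = 0b1111; 0b1111 ⊕ 0b1110 = 0b0001.
P2: D(K, 0b0011) = 0b0001; 0b0001 ⊕ 0b0001 = 0b0000.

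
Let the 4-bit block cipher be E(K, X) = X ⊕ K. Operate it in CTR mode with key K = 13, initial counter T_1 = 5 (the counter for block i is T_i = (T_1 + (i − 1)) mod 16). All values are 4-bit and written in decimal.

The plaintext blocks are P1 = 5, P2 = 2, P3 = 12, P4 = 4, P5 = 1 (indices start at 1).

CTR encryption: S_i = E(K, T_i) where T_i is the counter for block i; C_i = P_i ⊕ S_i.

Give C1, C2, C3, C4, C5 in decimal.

C1: T = 5, S = E(K, T) = 8; 5 ⊕ 8 = 13.
C2: T = 6, S = E(K, T) = 11; 2 ⊕ 11 = 9.
C3: T = 7, S = E(K, T) = 10; 12 ⊕ 10 = 6.
C4: T = 8, S = E(K, T) = 5; 4 ⊕ 5 = 1.
C5: T = 9, S = E(K, T) = 4; 1 ⊕ 4 = 5.

C1 = 13, C2 = 9, C3 = 6, C4 = 1, C5 = 5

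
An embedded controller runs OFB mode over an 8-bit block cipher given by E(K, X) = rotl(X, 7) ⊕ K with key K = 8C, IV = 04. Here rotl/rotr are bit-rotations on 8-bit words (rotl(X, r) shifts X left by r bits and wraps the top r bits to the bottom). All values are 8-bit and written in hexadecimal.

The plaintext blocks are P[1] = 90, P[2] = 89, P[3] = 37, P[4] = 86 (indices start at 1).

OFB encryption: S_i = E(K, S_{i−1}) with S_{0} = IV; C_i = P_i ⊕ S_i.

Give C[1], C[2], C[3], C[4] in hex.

C[1]: S = E(K, 04) = 8E; 90 ⊕ 8E = 1E.
C[2]: S = E(K, 8E) = CB; 89 ⊕ CB = 42.
C[3]: S = E(K, CB) = 69; 37 ⊕ 69 = 5E.
C[4]: S = E(K, 69) = 38; 86 ⊕ 38 = BE.

C[1] = 1E, C[2] = 42, C[3] = 5E, C[4] = BE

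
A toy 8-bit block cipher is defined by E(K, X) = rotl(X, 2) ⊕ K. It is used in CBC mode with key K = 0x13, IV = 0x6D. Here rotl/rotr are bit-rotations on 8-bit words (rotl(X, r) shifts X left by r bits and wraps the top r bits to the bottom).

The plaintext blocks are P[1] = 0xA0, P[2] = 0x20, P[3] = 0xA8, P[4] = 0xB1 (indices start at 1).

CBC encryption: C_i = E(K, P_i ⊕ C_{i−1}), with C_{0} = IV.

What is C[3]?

C[3] = 0xBD

C[1]: P[1] ⊕ 0x6D = 0xCD; E(K, 0xCD) = 0x24.
C[2]: P[2] ⊕ 0x24 = 0x04; E(K, 0x04) = 0x03.
C[3]: P[3] ⊕ 0x03 = 0xAB; E(K, 0xAB) = 0xBD.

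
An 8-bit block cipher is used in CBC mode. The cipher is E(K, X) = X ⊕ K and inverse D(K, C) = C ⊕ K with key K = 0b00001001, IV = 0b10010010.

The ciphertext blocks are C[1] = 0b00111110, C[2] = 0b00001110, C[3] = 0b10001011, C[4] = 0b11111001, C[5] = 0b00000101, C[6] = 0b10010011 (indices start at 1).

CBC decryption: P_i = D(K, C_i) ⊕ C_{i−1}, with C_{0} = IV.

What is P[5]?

P[5] = 0b11110101

P[5]: D(K, 0b00000101) = 0b00001100; 0b00001100 ⊕ 0b11111001 = 0b11110101.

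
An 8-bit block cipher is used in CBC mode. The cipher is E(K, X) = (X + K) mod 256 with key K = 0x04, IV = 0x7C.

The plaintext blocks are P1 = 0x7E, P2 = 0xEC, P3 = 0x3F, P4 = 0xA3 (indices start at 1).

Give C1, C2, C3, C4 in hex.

CBC encryption: C_i = E(K, P_i ⊕ C_{i−1}), with C_{0} = IV.
C1: P1 ⊕ 0x7C = 0x02; E(K, 0x02) = 0x06.
C2: P2 ⊕ 0x06 = 0xEA; E(K, 0xEA) = 0xEE.
C3: P3 ⊕ 0xEE = 0xD1; E(K, 0xD1) = 0xD5.
C4: P4 ⊕ 0xD5 = 0x76; E(K, 0x76) = 0x7A.

C1 = 0x06, C2 = 0xEE, C3 = 0xD5, C4 = 0x7A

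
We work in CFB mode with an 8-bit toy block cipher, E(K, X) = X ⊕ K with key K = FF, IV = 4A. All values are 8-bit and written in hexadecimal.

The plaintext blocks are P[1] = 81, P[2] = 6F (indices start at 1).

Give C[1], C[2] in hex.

CFB encryption: C_i = P_i ⊕ E(K, C_{i−1}), with C_{0} = IV.
C[1]: E(K, 4A) = B5; 81 ⊕ B5 = 34.
C[2]: E(K, 34) = CB; 6F ⊕ CB = A4.

C[1] = 34, C[2] = A4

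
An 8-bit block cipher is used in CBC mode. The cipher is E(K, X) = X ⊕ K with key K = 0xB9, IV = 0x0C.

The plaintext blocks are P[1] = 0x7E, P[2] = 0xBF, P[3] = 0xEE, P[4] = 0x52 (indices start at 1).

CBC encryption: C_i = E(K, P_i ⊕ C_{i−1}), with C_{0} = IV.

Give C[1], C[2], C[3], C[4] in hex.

C[1]: P[1] ⊕ 0x0C = 0x72; E(K, 0x72) = 0xCB.
C[2]: P[2] ⊕ 0xCB = 0x74; E(K, 0x74) = 0xCD.
C[3]: P[3] ⊕ 0xCD = 0x23; E(K, 0x23) = 0x9A.
C[4]: P[4] ⊕ 0x9A = 0xC8; E(K, 0xC8) = 0x71.

C[1] = 0xCB, C[2] = 0xCD, C[3] = 0x9A, C[4] = 0x71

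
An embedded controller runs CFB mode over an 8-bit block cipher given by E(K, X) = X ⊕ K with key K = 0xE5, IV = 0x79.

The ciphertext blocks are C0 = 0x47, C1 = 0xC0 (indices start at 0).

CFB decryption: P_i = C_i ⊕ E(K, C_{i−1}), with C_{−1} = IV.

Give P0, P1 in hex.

P0 = 0xDB, P1 = 0x62

P0: E(K, 0x79) = 0x9C; 0x47 ⊕ 0x9C = 0xDB.
P1: E(K, 0x47) = 0xA2; 0xC0 ⊕ 0xA2 = 0x62.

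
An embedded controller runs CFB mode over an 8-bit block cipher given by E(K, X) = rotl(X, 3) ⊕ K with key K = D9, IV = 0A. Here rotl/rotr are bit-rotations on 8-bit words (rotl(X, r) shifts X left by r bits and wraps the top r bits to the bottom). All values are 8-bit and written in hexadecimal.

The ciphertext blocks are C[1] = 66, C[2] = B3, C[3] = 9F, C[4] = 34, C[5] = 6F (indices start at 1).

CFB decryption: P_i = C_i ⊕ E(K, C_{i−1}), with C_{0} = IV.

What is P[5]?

P[5] = 17

P[5]: E(K, 34) = 78; 6F ⊕ 78 = 17.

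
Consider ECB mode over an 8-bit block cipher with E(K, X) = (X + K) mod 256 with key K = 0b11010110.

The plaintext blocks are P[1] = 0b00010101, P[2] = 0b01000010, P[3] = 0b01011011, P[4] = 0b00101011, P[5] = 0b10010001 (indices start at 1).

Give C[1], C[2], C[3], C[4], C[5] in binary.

ECB encryption: C_i = E(K, P_i).
C[1]: E(K, 0b00010101) = 0b11101011.
C[2]: E(K, 0b01000010) = 0b00011000.
C[3]: E(K, 0b01011011) = 0b00110001.
C[4]: E(K, 0b00101011) = 0b00000001.
C[5]: E(K, 0b10010001) = 0b01100111.

C[1] = 0b11101011, C[2] = 0b00011000, C[3] = 0b00110001, C[4] = 0b00000001, C[5] = 0b01100111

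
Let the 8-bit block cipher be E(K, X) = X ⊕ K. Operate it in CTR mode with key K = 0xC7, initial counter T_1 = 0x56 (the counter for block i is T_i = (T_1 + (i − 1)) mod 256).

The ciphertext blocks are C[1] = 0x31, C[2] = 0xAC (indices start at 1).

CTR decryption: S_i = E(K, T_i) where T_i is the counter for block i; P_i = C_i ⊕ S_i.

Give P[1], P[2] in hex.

P[1]: T = 0x56, S = E(K, T) = 0x91; 0x31 ⊕ 0x91 = 0xA0.
P[2]: T = 0x57, S = E(K, T) = 0x90; 0xAC ⊕ 0x90 = 0x3C.

P[1] = 0xA0, P[2] = 0x3C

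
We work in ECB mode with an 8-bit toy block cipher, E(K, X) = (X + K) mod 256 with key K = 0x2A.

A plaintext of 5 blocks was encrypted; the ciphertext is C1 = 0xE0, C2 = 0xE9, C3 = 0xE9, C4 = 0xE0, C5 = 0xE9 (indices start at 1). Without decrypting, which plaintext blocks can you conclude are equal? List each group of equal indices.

ECB encrypts each block independently with the same key, so equal ciphertext blocks imply equal plaintext blocks.
C1 = C4 = 0xE0, so P1 = P4.
C2 = C3 = C5 = 0xE9, so P2 = P3 = P5.

P1 = P4; P2 = P3 = P5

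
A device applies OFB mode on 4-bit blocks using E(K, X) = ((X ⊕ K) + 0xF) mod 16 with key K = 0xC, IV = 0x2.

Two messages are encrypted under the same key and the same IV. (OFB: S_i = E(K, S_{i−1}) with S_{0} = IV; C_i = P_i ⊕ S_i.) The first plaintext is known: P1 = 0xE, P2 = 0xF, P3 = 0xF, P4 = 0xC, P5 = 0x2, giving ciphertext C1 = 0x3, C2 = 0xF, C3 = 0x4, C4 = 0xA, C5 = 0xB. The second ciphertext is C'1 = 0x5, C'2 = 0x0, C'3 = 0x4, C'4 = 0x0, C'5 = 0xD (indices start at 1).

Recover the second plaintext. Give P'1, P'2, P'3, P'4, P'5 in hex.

In OFB with a reused IV, both messages share the same keystream S_i, so C_i ⊕ C'_i = P_i ⊕ P'_i and thus P'_i = P_i ⊕ C_i ⊕ C'_i.
P'1: 0xE ⊕ 0x3 ⊕ 0x5 = 0x8.
P'2: 0xF ⊕ 0xF ⊕ 0x0 = 0x0.
P'3: 0xF ⊕ 0x4 ⊕ 0x4 = 0xF.
P'4: 0xC ⊕ 0xA ⊕ 0x0 = 0x6.
P'5: 0x2 ⊕ 0xB ⊕ 0xD = 0x4.

P'1 = 0x8, P'2 = 0x0, P'3 = 0xF, P'4 = 0x6, P'5 = 0x4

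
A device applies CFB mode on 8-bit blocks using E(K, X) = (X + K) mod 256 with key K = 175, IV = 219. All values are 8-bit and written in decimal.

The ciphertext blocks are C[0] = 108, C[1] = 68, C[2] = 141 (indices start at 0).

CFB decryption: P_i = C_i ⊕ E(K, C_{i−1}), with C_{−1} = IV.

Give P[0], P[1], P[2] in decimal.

P[0] = 230, P[1] = 95, P[2] = 126

P[0]: E(K, 219) = 138; 108 ⊕ 138 = 230.
P[1]: E(K, 108) = 27; 68 ⊕ 27 = 95.
P[2]: E(K, 68) = 243; 141 ⊕ 243 = 126.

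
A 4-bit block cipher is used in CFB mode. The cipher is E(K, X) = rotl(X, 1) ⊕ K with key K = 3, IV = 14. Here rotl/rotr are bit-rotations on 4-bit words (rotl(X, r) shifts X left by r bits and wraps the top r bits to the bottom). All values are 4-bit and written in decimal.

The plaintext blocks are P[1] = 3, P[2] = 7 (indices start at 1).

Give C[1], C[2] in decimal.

C[1] = 13, C[2] = 15

CFB encryption: C_i = P_i ⊕ E(K, C_{i−1}), with C_{0} = IV.
C[1]: E(K, 14) = 14; 3 ⊕ 14 = 13.
C[2]: E(K, 13) = 8; 7 ⊕ 8 = 15.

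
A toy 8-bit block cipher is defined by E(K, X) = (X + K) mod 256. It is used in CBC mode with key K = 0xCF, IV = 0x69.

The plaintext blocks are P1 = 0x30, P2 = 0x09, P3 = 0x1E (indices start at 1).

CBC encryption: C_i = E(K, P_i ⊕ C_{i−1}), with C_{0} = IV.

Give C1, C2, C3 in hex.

C1 = 0x28, C2 = 0xF0, C3 = 0xBD

C1: P1 ⊕ 0x69 = 0x59; E(K, 0x59) = 0x28.
C2: P2 ⊕ 0x28 = 0x21; E(K, 0x21) = 0xF0.
C3: P3 ⊕ 0xF0 = 0xEE; E(K, 0xEE) = 0xBD.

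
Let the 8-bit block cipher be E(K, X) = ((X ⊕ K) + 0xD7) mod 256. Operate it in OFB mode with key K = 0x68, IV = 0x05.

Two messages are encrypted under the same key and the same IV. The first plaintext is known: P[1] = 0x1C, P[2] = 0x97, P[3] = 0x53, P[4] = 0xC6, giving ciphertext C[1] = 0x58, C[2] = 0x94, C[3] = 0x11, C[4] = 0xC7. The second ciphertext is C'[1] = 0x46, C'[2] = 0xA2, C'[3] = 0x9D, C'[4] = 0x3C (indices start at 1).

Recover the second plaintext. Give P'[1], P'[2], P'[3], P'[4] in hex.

P'[1] = 0x02, P'[2] = 0xA1, P'[3] = 0xDF, P'[4] = 0x3D

In OFB with a reused IV, both messages share the same keystream S_i, so C_i ⊕ C'_i = P_i ⊕ P'_i and thus P'_i = P_i ⊕ C_i ⊕ C'_i.
P'[1]: 0x1C ⊕ 0x58 ⊕ 0x46 = 0x02.
P'[2]: 0x97 ⊕ 0x94 ⊕ 0xA2 = 0xA1.
P'[3]: 0x53 ⊕ 0x11 ⊕ 0x9D = 0xDF.
P'[4]: 0xC6 ⊕ 0xC7 ⊕ 0x3C = 0x3D.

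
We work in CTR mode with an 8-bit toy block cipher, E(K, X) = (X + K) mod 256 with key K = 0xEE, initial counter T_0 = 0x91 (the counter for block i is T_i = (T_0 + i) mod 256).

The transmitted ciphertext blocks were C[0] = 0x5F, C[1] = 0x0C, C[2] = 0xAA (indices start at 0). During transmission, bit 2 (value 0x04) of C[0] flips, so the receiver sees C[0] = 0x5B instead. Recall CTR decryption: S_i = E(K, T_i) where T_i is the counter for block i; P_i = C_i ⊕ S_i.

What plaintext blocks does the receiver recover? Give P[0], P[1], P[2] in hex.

Only C[0] changed, to 0x5B. In CTR, a change in C_i flips the same bit in P_i only; the keystream is unaffected. Decrypting the received ciphertext:
P[0]: T = 0x91, S = E(K, T) = 0x7F; 0x5B ⊕ 0x7F = 0x24.
P[1]: T = 0x92, S = E(K, T) = 0x80; 0x0C ⊕ 0x80 = 0x8C.
P[2]: T = 0x93, S = E(K, T) = 0x81; 0xAA ⊕ 0x81 = 0x2B.
Blocks that differ from the original plaintext: P[0].

P[0] = 0x24, P[1] = 0x8C, P[2] = 0x2B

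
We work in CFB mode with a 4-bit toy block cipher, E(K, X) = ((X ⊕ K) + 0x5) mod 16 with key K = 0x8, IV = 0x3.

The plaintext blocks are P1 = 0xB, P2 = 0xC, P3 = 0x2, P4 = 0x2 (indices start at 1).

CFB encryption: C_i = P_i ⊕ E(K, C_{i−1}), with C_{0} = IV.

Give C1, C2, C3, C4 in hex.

C1: E(K, 0x3) = 0x0; 0xB ⊕ 0x0 = 0xB.
C2: E(K, 0xB) = 0x8; 0xC ⊕ 0x8 = 0x4.
C3: E(K, 0x4) = 0x1; 0x2 ⊕ 0x1 = 0x3.
C4: E(K, 0x3) = 0x0; 0x2 ⊕ 0x0 = 0x2.

C1 = 0xB, C2 = 0x4, C3 = 0x3, C4 = 0x2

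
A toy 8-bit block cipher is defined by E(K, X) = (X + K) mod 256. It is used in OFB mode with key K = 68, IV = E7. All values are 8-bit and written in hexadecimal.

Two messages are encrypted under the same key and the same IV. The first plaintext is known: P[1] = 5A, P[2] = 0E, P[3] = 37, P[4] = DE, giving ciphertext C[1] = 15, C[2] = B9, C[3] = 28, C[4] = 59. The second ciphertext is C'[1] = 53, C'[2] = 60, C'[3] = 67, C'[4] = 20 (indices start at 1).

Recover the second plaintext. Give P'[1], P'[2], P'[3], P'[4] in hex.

In OFB with a reused IV, both messages share the same keystream S_i, so C_i ⊕ C'_i = P_i ⊕ P'_i and thus P'_i = P_i ⊕ C_i ⊕ C'_i.
P'[1]: 5A ⊕ 15 ⊕ 53 = 1C.
P'[2]: 0E ⊕ B9 ⊕ 60 = D7.
P'[3]: 37 ⊕ 28 ⊕ 67 = 78.
P'[4]: DE ⊕ 59 ⊕ 20 = A7.

P'[1] = 1C, P'[2] = D7, P'[3] = 78, P'[4] = A7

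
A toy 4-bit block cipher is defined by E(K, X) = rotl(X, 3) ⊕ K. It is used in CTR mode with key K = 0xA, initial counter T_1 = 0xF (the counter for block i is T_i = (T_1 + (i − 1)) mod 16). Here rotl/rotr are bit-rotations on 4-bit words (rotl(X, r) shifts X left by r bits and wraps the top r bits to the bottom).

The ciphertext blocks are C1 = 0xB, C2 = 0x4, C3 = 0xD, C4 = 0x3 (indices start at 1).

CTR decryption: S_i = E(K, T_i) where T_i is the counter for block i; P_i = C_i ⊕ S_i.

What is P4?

P4: T = 0x2, S = E(K, T) = 0xB; 0x3 ⊕ 0xB = 0x8.

P4 = 0x8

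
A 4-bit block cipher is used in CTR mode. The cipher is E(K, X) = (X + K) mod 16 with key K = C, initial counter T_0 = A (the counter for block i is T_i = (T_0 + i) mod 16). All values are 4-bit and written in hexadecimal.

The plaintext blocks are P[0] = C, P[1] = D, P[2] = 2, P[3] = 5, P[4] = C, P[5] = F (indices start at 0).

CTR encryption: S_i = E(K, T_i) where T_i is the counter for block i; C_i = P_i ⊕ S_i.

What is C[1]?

C[0]: T = A, S = E(K, T) = 6; C ⊕ 6 = A.
C[1]: T = B, S = E(K, T) = 7; D ⊕ 7 = A.

C[1] = A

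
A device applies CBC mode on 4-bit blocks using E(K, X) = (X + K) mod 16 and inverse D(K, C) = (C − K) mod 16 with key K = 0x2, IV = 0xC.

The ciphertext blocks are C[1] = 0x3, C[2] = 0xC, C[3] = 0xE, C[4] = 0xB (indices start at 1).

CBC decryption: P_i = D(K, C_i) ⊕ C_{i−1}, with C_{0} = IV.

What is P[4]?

P[4]: D(K, 0xB) = 0x9; 0x9 ⊕ 0xE = 0x7.

P[4] = 0x7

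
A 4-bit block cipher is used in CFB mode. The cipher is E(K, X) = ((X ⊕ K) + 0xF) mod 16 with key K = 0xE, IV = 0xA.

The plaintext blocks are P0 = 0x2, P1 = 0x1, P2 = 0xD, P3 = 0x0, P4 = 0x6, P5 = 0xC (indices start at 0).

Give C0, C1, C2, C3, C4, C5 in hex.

C0 = 0x1, C1 = 0xF, C2 = 0xD, C3 = 0x2, C4 = 0xD, C5 = 0xE

CFB encryption: C_i = P_i ⊕ E(K, C_{i−1}), with C_{−1} = IV.
C0: E(K, 0xA) = 0x3; 0x2 ⊕ 0x3 = 0x1.
C1: E(K, 0x1) = 0xE; 0x1 ⊕ 0xE = 0xF.
C2: E(K, 0xF) = 0x0; 0xD ⊕ 0x0 = 0xD.
C3: E(K, 0xD) = 0x2; 0x0 ⊕ 0x2 = 0x2.
C4: E(K, 0x2) = 0xB; 0x6 ⊕ 0xB = 0xD.
C5: E(K, 0xD) = 0x2; 0xC ⊕ 0x2 = 0xE.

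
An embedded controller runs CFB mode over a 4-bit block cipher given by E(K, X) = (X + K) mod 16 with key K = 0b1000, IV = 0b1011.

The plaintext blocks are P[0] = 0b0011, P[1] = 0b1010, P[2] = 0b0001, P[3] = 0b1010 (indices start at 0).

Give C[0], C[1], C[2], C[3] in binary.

C[0] = 0b0000, C[1] = 0b0010, C[2] = 0b1011, C[3] = 0b1001

CFB encryption: C_i = P_i ⊕ E(K, C_{i−1}), with C_{−1} = IV.
C[0]: E(K, 0b1011) = 0b0011; 0b0011 ⊕ 0b0011 = 0b0000.
C[1]: E(K, 0b0000) = 0b1000; 0b1010 ⊕ 0b1000 = 0b0010.
C[2]: E(K, 0b0010) = 0b1010; 0b0001 ⊕ 0b1010 = 0b1011.
C[3]: E(K, 0b1011) = 0b0011; 0b1010 ⊕ 0b0011 = 0b1001.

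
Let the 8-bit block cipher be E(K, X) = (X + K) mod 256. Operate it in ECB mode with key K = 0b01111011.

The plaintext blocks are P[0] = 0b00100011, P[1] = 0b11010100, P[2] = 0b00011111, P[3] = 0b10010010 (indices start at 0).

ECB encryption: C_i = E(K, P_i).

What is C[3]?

C[3]: E(K, 0b10010010) = 0b00001101.

C[3] = 0b00001101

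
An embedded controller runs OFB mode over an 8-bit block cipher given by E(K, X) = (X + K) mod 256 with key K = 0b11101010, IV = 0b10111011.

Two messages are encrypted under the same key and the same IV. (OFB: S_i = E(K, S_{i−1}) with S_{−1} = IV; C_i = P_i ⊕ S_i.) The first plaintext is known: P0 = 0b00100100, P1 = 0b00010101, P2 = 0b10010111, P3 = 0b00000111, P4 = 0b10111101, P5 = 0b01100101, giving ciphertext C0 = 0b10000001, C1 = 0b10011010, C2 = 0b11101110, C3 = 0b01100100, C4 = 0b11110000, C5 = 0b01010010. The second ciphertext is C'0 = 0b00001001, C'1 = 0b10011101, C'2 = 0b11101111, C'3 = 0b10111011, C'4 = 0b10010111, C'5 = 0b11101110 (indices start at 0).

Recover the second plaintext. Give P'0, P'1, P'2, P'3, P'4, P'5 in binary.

P'0 = 0b10101100, P'1 = 0b00010010, P'2 = 0b10010110, P'3 = 0b11011000, P'4 = 0b11011010, P'5 = 0b11011001

In OFB with a reused IV, both messages share the same keystream S_i, so C_i ⊕ C'_i = P_i ⊕ P'_i and thus P'_i = P_i ⊕ C_i ⊕ C'_i.
P'0: 0b00100100 ⊕ 0b10000001 ⊕ 0b00001001 = 0b10101100.
P'1: 0b00010101 ⊕ 0b10011010 ⊕ 0b10011101 = 0b00010010.
P'2: 0b10010111 ⊕ 0b11101110 ⊕ 0b11101111 = 0b10010110.
P'3: 0b00000111 ⊕ 0b01100100 ⊕ 0b10111011 = 0b11011000.
P'4: 0b10111101 ⊕ 0b11110000 ⊕ 0b10010111 = 0b11011010.
P'5: 0b01100101 ⊕ 0b01010010 ⊕ 0b11101110 = 0b11011001.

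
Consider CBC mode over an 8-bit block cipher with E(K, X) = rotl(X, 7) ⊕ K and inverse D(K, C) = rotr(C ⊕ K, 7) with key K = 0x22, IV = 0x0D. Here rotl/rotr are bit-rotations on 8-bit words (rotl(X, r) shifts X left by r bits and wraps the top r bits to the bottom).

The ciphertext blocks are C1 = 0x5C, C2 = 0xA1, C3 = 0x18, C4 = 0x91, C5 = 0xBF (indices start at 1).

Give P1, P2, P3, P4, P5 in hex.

P1 = 0xF1, P2 = 0x5B, P3 = 0xD5, P4 = 0x7F, P5 = 0xAA

CBC decryption: P_i = D(K, C_i) ⊕ C_{i−1}, with C_{0} = IV.
P1: D(K, 0x5C) = 0xFC; 0xFC ⊕ 0x0D = 0xF1.
P2: D(K, 0xA1) = 0x07; 0x07 ⊕ 0x5C = 0x5B.
P3: D(K, 0x18) = 0x74; 0x74 ⊕ 0xA1 = 0xD5.
P4: D(K, 0x91) = 0x67; 0x67 ⊕ 0x18 = 0x7F.
P5: D(K, 0xBF) = 0x3B; 0x3B ⊕ 0x91 = 0xAA.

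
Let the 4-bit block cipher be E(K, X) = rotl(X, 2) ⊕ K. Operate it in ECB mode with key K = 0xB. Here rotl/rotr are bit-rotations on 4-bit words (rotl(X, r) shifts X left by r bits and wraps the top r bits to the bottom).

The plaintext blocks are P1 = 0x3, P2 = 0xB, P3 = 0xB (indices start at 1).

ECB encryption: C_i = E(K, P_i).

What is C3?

C3: E(K, 0xB) = 0x5.

C3 = 0x5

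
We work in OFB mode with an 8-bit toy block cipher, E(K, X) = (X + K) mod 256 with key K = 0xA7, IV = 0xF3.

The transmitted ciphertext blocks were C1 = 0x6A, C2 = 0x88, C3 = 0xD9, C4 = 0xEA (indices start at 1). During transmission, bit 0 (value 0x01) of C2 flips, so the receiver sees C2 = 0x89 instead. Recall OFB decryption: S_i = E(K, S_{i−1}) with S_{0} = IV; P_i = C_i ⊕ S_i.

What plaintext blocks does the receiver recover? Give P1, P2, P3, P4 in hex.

Only C2 changed, to 0x89. In OFB, a change in C_i flips the same bit in P_i only; the keystream is unaffected. Decrypting the received ciphertext:
P1: S = E(K, 0xF3) = 0x9A; 0x6A ⊕ 0x9A = 0xF0.
P2: S = E(K, 0x9A) = 0x41; 0x89 ⊕ 0x41 = 0xC8.
P3: S = E(K, 0x41) = 0xE8; 0xD9 ⊕ 0xE8 = 0x31.
P4: S = E(K, 0xE8) = 0x8F; 0xEA ⊕ 0x8F = 0x65.
Blocks that differ from the original plaintext: P2.

P1 = 0xF0, P2 = 0xC8, P3 = 0x31, P4 = 0x65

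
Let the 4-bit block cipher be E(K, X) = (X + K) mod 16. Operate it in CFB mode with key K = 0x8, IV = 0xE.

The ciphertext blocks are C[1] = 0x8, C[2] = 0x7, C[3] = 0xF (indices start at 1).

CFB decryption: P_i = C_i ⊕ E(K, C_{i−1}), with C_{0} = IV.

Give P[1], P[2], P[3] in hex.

P[1] = 0xE, P[2] = 0x7, P[3] = 0x0

P[1]: E(K, 0xE) = 0x6; 0x8 ⊕ 0x6 = 0xE.
P[2]: E(K, 0x8) = 0x0; 0x7 ⊕ 0x0 = 0x7.
P[3]: E(K, 0x7) = 0xF; 0xF ⊕ 0xF = 0x0.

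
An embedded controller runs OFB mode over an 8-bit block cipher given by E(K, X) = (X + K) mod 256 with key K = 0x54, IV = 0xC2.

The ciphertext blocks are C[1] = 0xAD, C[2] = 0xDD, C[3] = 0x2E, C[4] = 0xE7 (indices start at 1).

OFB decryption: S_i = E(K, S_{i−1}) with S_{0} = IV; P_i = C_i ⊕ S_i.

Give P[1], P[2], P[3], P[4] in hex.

P[1] = 0xBB, P[2] = 0xB7, P[3] = 0x90, P[4] = 0xF5

P[1]: S = E(K, 0xC2) = 0x16; 0xAD ⊕ 0x16 = 0xBB.
P[2]: S = E(K, 0x16) = 0x6A; 0xDD ⊕ 0x6A = 0xB7.
P[3]: S = E(K, 0x6A) = 0xBE; 0x2E ⊕ 0xBE = 0x90.
P[4]: S = E(K, 0xBE) = 0x12; 0xE7 ⊕ 0x12 = 0xF5.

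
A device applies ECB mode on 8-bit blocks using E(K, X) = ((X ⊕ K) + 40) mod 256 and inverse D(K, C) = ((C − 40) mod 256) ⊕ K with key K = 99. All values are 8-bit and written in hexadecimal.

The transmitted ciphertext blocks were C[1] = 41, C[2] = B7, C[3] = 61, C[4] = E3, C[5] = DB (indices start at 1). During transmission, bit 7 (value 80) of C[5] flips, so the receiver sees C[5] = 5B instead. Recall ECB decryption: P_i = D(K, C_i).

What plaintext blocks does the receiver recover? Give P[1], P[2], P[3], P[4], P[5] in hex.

P[1] = 98, P[2] = EE, P[3] = B8, P[4] = 3A, P[5] = 82

Only C[5] changed, to 5B. In ECB, a change in C_i affects only P_i. Decrypting the received ciphertext:
P[1]: D(K, 41) = 98.
P[2]: D(K, B7) = EE.
P[3]: D(K, 61) = B8.
P[4]: D(K, E3) = 3A.
P[5]: D(K, 5B) = 82.
Blocks that differ from the original plaintext: P[5].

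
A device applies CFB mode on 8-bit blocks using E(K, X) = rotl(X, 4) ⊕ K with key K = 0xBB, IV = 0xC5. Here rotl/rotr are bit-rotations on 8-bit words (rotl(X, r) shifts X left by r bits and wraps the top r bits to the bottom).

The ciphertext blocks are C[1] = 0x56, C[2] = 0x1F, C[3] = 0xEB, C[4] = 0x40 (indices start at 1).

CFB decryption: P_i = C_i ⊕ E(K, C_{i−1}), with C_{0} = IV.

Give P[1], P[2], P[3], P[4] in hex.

P[1]: E(K, 0xC5) = 0xE7; 0x56 ⊕ 0xE7 = 0xB1.
P[2]: E(K, 0x56) = 0xDE; 0x1F ⊕ 0xDE = 0xC1.
P[3]: E(K, 0x1F) = 0x4A; 0xEB ⊕ 0x4A = 0xA1.
P[4]: E(K, 0xEB) = 0x05; 0x40 ⊕ 0x05 = 0x45.

P[1] = 0xB1, P[2] = 0xC1, P[3] = 0xA1, P[4] = 0x45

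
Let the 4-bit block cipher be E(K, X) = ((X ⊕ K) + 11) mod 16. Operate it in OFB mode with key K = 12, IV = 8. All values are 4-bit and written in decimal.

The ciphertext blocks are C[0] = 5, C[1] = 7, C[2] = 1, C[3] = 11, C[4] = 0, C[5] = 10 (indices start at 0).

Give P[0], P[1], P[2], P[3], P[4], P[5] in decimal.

OFB decryption: S_i = E(K, S_{i−1}) with S_{−1} = IV; P_i = C_i ⊕ S_i.
P[0]: S = E(K, 8) = 15; 5 ⊕ 15 = 10.
P[1]: S = E(K, 15) = 14; 7 ⊕ 14 = 9.
P[2]: S = E(K, 14) = 13; 1 ⊕ 13 = 12.
P[3]: S = E(K, 13) = 12; 11 ⊕ 12 = 7.
P[4]: S = E(K, 12) = 11; 0 ⊕ 11 = 11.
P[5]: S = E(K, 11) = 2; 10 ⊕ 2 = 8.

P[0] = 10, P[1] = 9, P[2] = 12, P[3] = 7, P[4] = 11, P[5] = 8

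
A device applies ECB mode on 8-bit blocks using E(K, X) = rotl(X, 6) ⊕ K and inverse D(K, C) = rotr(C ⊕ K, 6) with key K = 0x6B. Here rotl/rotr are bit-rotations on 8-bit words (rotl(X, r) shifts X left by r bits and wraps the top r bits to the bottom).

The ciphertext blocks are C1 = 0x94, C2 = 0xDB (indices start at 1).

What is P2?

P2 = 0xC2

ECB decryption: P_i = D(K, C_i).
P2: D(K, 0xDB) = 0xC2.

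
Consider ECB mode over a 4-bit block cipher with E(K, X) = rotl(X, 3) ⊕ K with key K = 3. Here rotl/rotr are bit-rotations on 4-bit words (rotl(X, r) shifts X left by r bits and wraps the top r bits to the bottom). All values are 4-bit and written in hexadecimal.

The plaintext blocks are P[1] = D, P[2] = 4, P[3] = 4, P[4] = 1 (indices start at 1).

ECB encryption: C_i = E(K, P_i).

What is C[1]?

C[1] = D

C[1]: E(K, D) = D.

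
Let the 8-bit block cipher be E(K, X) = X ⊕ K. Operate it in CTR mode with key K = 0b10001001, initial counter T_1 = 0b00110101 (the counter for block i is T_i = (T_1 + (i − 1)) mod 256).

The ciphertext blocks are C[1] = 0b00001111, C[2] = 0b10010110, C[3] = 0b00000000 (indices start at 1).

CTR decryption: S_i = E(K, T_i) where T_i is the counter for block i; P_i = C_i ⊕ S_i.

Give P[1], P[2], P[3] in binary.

P[1]: T = 0b00110101, S = E(K, T) = 0b10111100; 0b00001111 ⊕ 0b10111100 = 0b10110011.
P[2]: T = 0b00110110, S = E(K, T) = 0b10111111; 0b10010110 ⊕ 0b10111111 = 0b00101001.
P[3]: T = 0b00110111, S = E(K, T) = 0b10111110; 0b00000000 ⊕ 0b10111110 = 0b10111110.

P[1] = 0b10110011, P[2] = 0b00101001, P[3] = 0b10111110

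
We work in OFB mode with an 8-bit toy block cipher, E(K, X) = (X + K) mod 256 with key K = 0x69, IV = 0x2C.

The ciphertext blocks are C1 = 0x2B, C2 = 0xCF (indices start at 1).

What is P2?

P2 = 0x31

OFB decryption: S_i = E(K, S_{i−1}) with S_{0} = IV; P_i = C_i ⊕ S_i.
P1: S = E(K, 0x2C) = 0x95; 0x2B ⊕ 0x95 = 0xBE.
P2: S = E(K, 0x95) = 0xFE; 0xCF ⊕ 0xFE = 0x31.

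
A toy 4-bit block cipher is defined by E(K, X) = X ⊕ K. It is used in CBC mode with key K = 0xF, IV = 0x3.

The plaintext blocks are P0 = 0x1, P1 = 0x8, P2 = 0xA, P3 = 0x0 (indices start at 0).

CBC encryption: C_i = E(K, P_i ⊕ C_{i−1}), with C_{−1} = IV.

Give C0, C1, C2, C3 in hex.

C0 = 0xD, C1 = 0xA, C2 = 0xF, C3 = 0x0

C0: P0 ⊕ 0x3 = 0x2; E(K, 0x2) = 0xD.
C1: P1 ⊕ 0xD = 0x5; E(K, 0x5) = 0xA.
C2: P2 ⊕ 0xA = 0x0; E(K, 0x0) = 0xF.
C3: P3 ⊕ 0xF = 0xF; E(K, 0xF) = 0x0.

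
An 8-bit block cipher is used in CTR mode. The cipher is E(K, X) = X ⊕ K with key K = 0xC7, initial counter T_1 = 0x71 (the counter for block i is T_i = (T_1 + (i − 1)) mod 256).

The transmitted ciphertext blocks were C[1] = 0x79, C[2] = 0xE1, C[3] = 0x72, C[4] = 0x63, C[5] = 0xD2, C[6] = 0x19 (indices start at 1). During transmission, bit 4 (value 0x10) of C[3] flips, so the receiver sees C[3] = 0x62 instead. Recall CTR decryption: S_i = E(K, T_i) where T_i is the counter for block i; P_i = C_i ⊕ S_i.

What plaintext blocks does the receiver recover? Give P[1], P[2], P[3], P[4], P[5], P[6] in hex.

P[1] = 0xCF, P[2] = 0x54, P[3] = 0xD6, P[4] = 0xD0, P[5] = 0x60, P[6] = 0xA8

Only C[3] changed, to 0x62. In CTR, a change in C_i flips the same bit in P_i only; the keystream is unaffected. Decrypting the received ciphertext:
P[1]: T = 0x71, S = E(K, T) = 0xB6; 0x79 ⊕ 0xB6 = 0xCF.
P[2]: T = 0x72, S = E(K, T) = 0xB5; 0xE1 ⊕ 0xB5 = 0x54.
P[3]: T = 0x73, S = E(K, T) = 0xB4; 0x62 ⊕ 0xB4 = 0xD6.
P[4]: T = 0x74, S = E(K, T) = 0xB3; 0x63 ⊕ 0xB3 = 0xD0.
P[5]: T = 0x75, S = E(K, T) = 0xB2; 0xD2 ⊕ 0xB2 = 0x60.
P[6]: T = 0x76, S = E(K, T) = 0xB1; 0x19 ⊕ 0xB1 = 0xA8.
Blocks that differ from the original plaintext: P[3].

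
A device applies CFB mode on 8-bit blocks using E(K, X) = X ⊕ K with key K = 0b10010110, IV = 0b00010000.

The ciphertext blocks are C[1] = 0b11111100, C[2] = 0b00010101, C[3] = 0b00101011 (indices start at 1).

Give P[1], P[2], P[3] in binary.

P[1] = 0b01111010, P[2] = 0b01111111, P[3] = 0b10101000

CFB decryption: P_i = C_i ⊕ E(K, C_{i−1}), with C_{0} = IV.
P[1]: E(K, 0b00010000) = 0b10000110; 0b11111100 ⊕ 0b10000110 = 0b01111010.
P[2]: E(K, 0b11111100) = 0b01101010; 0b00010101 ⊕ 0b01101010 = 0b01111111.
P[3]: E(K, 0b00010101) = 0b10000011; 0b00101011 ⊕ 0b10000011 = 0b10101000.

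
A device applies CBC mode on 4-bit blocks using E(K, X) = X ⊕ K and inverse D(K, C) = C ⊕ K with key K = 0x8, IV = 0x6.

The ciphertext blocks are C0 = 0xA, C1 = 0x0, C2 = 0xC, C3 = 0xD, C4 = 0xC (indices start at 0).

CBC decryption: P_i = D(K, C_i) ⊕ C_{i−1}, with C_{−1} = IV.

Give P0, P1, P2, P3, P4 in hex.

P0: D(K, 0xA) = 0x2; 0x2 ⊕ 0x6 = 0x4.
P1: D(K, 0x0) = 0x8; 0x8 ⊕ 0xA = 0x2.
P2: D(K, 0xC) = 0x4; 0x4 ⊕ 0x0 = 0x4.
P3: D(K, 0xD) = 0x5; 0x5 ⊕ 0xC = 0x9.
P4: D(K, 0xC) = 0x4; 0x4 ⊕ 0xD = 0x9.

P0 = 0x4, P1 = 0x2, P2 = 0x4, P3 = 0x9, P4 = 0x9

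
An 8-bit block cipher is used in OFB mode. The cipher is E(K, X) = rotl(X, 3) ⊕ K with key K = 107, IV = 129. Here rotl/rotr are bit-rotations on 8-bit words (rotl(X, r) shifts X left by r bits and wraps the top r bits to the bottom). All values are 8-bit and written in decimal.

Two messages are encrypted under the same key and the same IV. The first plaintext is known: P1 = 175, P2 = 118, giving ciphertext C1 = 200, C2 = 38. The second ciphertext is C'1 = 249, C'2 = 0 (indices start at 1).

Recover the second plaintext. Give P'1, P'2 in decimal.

In OFB with a reused IV, both messages share the same keystream S_i, so C_i ⊕ C'_i = P_i ⊕ P'_i and thus P'_i = P_i ⊕ C_i ⊕ C'_i.
P'1: 175 ⊕ 200 ⊕ 249 = 158.
P'2: 118 ⊕ 38 ⊕ 0 = 80.

P'1 = 158, P'2 = 80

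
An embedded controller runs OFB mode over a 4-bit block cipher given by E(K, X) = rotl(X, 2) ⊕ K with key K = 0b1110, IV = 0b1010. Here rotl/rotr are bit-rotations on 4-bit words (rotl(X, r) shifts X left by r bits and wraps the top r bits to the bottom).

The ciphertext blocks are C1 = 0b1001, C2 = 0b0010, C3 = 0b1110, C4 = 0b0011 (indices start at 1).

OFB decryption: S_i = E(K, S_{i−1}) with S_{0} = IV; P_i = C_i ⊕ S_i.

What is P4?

P4 = 0b1001

P1: S = E(K, 0b1010) = 0b0100; 0b1001 ⊕ 0b0100 = 0b1101.
P2: S = E(K, 0b0100) = 0b1111; 0b0010 ⊕ 0b1111 = 0b1101.
P3: S = E(K, 0b1111) = 0b0001; 0b1110 ⊕ 0b0001 = 0b1111.
P4: S = E(K, 0b0001) = 0b1010; 0b0011 ⊕ 0b1010 = 0b1001.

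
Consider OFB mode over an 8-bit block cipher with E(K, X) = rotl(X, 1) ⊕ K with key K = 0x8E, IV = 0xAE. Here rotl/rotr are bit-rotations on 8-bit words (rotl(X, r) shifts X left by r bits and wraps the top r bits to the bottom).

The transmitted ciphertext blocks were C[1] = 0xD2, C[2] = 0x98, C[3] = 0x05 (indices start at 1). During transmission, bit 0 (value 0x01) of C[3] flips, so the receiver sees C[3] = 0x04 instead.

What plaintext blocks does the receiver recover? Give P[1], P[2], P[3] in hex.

P[1] = 0x01, P[2] = 0xB1, P[3] = 0xD8

OFB decryption: S_i = E(K, S_{i−1}) with S_{0} = IV; P_i = C_i ⊕ S_i.
Only C[3] changed, to 0x04. In OFB, a change in C_i flips the same bit in P_i only; the keystream is unaffected. Decrypting the received ciphertext:
P[1]: S = E(K, 0xAE) = 0xD3; 0xD2 ⊕ 0xD3 = 0x01.
P[2]: S = E(K, 0xD3) = 0x29; 0x98 ⊕ 0x29 = 0xB1.
P[3]: S = E(K, 0x29) = 0xDC; 0x04 ⊕ 0xDC = 0xD8.
Blocks that differ from the original plaintext: P[3].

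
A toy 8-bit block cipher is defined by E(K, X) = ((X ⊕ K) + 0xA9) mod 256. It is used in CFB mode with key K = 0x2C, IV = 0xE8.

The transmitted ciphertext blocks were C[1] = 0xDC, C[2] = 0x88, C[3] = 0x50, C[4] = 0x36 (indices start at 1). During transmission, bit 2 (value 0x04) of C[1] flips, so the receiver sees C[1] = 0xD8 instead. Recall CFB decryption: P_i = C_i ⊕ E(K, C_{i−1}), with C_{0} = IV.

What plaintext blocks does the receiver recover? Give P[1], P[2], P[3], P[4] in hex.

Only C[1] changed, to 0xD8. In CFB, a change in C_i flips the same bit in P_i and garbles P_{i+1}. Decrypting the received ciphertext:
P[1]: E(K, 0xE8) = 0x6D; 0xD8 ⊕ 0x6D = 0xB5.
P[2]: E(K, 0xD8) = 0x9D; 0x88 ⊕ 0x9D = 0x15.
P[3]: E(K, 0x88) = 0x4D; 0x50 ⊕ 0x4D = 0x1D.
P[4]: E(K, 0x50) = 0x25; 0x36 ⊕ 0x25 = 0x13.
Blocks that differ from the original plaintext: P[1], P[2].

P[1] = 0xB5, P[2] = 0x15, P[3] = 0x1D, P[4] = 0x13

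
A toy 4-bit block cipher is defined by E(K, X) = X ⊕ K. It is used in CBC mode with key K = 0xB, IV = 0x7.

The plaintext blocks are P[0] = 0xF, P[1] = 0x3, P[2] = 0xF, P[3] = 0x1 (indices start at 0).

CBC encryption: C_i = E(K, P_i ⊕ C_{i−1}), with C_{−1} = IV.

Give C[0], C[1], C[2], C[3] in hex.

C[0] = 0x3, C[1] = 0xB, C[2] = 0xF, C[3] = 0x5

C[0]: P[0] ⊕ 0x7 = 0x8; E(K, 0x8) = 0x3.
C[1]: P[1] ⊕ 0x3 = 0x0; E(K, 0x0) = 0xB.
C[2]: P[2] ⊕ 0xB = 0x4; E(K, 0x4) = 0xF.
C[3]: P[3] ⊕ 0xF = 0xE; E(K, 0xE) = 0x5.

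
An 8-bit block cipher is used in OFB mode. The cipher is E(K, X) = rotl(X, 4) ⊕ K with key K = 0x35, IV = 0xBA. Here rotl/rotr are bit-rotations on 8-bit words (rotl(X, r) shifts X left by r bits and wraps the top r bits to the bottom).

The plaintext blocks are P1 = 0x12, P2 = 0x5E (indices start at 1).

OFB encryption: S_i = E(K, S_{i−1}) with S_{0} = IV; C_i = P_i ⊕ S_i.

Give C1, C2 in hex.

C1: S = E(K, 0xBA) = 0x9E; 0x12 ⊕ 0x9E = 0x8C.
C2: S = E(K, 0x9E) = 0xDC; 0x5E ⊕ 0xDC = 0x82.

C1 = 0x8C, C2 = 0x82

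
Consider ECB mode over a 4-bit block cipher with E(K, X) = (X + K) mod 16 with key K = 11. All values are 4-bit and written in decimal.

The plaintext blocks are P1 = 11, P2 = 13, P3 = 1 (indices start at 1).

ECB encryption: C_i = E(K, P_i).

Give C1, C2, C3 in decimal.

C1 = 6, C2 = 8, C3 = 12

C1: E(K, 11) = 6.
C2: E(K, 13) = 8.
C3: E(K, 1) = 12.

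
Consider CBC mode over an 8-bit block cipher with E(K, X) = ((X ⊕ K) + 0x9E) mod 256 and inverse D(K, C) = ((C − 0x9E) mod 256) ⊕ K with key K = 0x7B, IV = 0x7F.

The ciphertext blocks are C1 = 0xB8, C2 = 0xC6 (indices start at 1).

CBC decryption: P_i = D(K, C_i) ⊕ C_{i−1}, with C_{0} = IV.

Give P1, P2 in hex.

P1: D(K, 0xB8) = 0x61; 0x61 ⊕ 0x7F = 0x1E.
P2: D(K, 0xC6) = 0x53; 0x53 ⊕ 0xB8 = 0xEB.

P1 = 0x1E, P2 = 0xEB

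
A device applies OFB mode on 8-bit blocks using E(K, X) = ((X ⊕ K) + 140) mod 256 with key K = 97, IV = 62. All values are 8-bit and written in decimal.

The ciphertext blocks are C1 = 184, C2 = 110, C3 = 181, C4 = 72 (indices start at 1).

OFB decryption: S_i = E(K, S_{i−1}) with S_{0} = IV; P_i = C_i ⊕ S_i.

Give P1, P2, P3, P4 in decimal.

P1 = 83, P2 = 120, P3 = 182, P4 = 166

P1: S = E(K, 62) = 235; 184 ⊕ 235 = 83.
P2: S = E(K, 235) = 22; 110 ⊕ 22 = 120.
P3: S = E(K, 22) = 3; 181 ⊕ 3 = 182.
P4: S = E(K, 3) = 238; 72 ⊕ 238 = 166.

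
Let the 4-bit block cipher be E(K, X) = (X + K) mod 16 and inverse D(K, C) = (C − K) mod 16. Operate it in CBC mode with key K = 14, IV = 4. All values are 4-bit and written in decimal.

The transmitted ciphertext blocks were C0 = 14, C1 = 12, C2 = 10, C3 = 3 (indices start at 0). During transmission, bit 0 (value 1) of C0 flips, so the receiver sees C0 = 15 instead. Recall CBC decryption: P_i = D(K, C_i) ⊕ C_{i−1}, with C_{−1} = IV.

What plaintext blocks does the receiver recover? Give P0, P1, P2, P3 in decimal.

P0 = 5, P1 = 1, P2 = 0, P3 = 15

Only C0 changed, to 15. In CBC, a change in C_i garbles P_i and flips the same bit in P_{i+1}. Decrypting the received ciphertext:
P0: D(K, 15) = 1; 1 ⊕ 4 = 5.
P1: D(K, 12) = 14; 14 ⊕ 15 = 1.
P2: D(K, 10) = 12; 12 ⊕ 12 = 0.
P3: D(K, 3) = 5; 5 ⊕ 10 = 15.
Blocks that differ from the original plaintext: P0, P1.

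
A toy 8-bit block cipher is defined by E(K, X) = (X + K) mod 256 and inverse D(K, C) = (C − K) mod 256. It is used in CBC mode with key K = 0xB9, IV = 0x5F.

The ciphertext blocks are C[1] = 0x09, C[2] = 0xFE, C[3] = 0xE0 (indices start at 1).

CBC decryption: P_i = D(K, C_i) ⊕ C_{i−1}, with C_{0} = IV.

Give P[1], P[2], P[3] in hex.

P[1]: D(K, 0x09) = 0x50; 0x50 ⊕ 0x5F = 0x0F.
P[2]: D(K, 0xFE) = 0x45; 0x45 ⊕ 0x09 = 0x4C.
P[3]: D(K, 0xE0) = 0x27; 0x27 ⊕ 0xFE = 0xD9.

P[1] = 0x0F, P[2] = 0x4C, P[3] = 0xD9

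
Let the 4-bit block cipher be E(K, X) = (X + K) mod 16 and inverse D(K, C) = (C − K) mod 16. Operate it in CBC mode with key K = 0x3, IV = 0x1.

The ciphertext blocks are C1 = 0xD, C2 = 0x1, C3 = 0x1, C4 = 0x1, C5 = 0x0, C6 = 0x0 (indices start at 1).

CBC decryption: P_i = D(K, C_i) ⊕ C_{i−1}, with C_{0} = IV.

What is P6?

P6: D(K, 0x0) = 0xD; 0xD ⊕ 0x0 = 0xD.

P6 = 0xD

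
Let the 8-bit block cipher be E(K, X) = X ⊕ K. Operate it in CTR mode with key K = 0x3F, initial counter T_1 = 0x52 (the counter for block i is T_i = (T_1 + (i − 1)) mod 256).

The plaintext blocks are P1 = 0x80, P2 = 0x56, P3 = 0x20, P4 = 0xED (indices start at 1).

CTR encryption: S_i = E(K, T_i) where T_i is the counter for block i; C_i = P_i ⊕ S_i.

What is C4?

C4 = 0x87

C1: T = 0x52, S = E(K, T) = 0x6D; 0x80 ⊕ 0x6D = 0xED.
C2: T = 0x53, S = E(K, T) = 0x6C; 0x56 ⊕ 0x6C = 0x3A.
C3: T = 0x54, S = E(K, T) = 0x6B; 0x20 ⊕ 0x6B = 0x4B.
C4: T = 0x55, S = E(K, T) = 0x6A; 0xED ⊕ 0x6A = 0x87.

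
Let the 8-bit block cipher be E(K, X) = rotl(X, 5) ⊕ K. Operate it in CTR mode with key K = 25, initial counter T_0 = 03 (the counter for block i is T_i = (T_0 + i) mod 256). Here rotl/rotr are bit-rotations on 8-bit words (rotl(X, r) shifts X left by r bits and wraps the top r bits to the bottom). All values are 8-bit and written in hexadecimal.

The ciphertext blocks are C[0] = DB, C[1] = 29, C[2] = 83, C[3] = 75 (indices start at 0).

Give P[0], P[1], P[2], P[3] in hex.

CTR decryption: S_i = E(K, T_i) where T_i is the counter for block i; P_i = C_i ⊕ S_i.
P[0]: T = 03, S = E(K, T) = 45; DB ⊕ 45 = 9E.
P[1]: T = 04, S = E(K, T) = A5; 29 ⊕ A5 = 8C.
P[2]: T = 05, S = E(K, T) = 85; 83 ⊕ 85 = 06.
P[3]: T = 06, S = E(K, T) = E5; 75 ⊕ E5 = 90.

P[0] = 9E, P[1] = 8C, P[2] = 06, P[3] = 90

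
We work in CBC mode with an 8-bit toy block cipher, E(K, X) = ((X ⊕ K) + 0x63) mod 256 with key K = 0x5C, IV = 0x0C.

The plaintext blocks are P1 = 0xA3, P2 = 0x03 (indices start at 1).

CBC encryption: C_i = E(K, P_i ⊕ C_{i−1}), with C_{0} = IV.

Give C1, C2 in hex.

C1: P1 ⊕ 0x0C = 0xAF; E(K, 0xAF) = 0x56.
C2: P2 ⊕ 0x56 = 0x55; E(K, 0x55) = 0x6C.

C1 = 0x56, C2 = 0x6C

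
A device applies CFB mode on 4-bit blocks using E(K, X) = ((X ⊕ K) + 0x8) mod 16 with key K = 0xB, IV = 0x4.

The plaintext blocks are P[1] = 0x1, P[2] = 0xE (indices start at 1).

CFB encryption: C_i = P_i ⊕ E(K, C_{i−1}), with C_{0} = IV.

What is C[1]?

C[1]: E(K, 0x4) = 0x7; 0x1 ⊕ 0x7 = 0x6.

C[1] = 0x6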